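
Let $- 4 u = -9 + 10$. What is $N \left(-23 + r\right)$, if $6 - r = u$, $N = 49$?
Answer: $- \frac{3283}{4} \approx -820.75$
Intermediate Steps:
$u = - \frac{1}{4}$ ($u = - \frac{-9 + 10}{4} = \left(- \frac{1}{4}\right) 1 = - \frac{1}{4} \approx -0.25$)
$r = \frac{25}{4}$ ($r = 6 - - \frac{1}{4} = 6 + \frac{1}{4} = \frac{25}{4} \approx 6.25$)
$N \left(-23 + r\right) = 49 \left(-23 + \frac{25}{4}\right) = 49 \left(- \frac{67}{4}\right) = - \frac{3283}{4}$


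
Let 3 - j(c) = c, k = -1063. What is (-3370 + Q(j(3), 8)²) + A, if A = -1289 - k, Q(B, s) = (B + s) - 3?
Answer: -3571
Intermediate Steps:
j(c) = 3 - c
Q(B, s) = -3 + B + s
A = -226 (A = -1289 - 1*(-1063) = -1289 + 1063 = -226)
(-3370 + Q(j(3), 8)²) + A = (-3370 + (-3 + (3 - 1*3) + 8)²) - 226 = (-3370 + (-3 + (3 - 3) + 8)²) - 226 = (-3370 + (-3 + 0 + 8)²) - 226 = (-3370 + 5²) - 226 = (-3370 + 25) - 226 = -3345 - 226 = -3571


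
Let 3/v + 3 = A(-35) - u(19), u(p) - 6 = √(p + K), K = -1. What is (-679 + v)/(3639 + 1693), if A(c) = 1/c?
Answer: -26431727/207430796 + 11025*√2/414861592 ≈ -0.12739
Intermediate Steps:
u(p) = 6 + √(-1 + p) (u(p) = 6 + √(p - 1) = 6 + √(-1 + p))
v = 3/(-316/35 - 3*√2) (v = 3/(-3 + (1/(-35) - (6 + √(-1 + 19)))) = 3/(-3 + (-1/35 - (6 + √18))) = 3/(-3 + (-1/35 - (6 + 3*√2))) = 3/(-3 + (-1/35 + (-6 - 3*√2))) = 3/(-3 + (-211/35 - 3*√2)) = 3/(-316/35 - 3*√2) ≈ -0.22605)
(-679 + v)/(3639 + 1693) = (-679 + (-16590/38903 + 11025*√2/77806))/(3639 + 1693) = (-26431727/38903 + 11025*√2/77806)/5332 = (-26431727/38903 + 11025*√2/77806)*(1/5332) = -26431727/207430796 + 11025*√2/414861592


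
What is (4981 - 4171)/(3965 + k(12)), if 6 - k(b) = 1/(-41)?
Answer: 16605/81406 ≈ 0.20398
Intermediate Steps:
k(b) = 247/41 (k(b) = 6 - 1/(-41) = 6 - 1*(-1/41) = 6 + 1/41 = 247/41)
(4981 - 4171)/(3965 + k(12)) = (4981 - 4171)/(3965 + 247/41) = 810/(162812/41) = 810*(41/162812) = 16605/81406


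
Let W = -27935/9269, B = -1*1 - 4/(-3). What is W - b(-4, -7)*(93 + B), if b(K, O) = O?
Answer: 18083435/27807 ≈ 650.32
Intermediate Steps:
B = 1/3 (B = -1 - 4*(-1/3) = -1 + 4/3 = 1/3 ≈ 0.33333)
W = -27935/9269 (W = -27935*1/9269 = -27935/9269 ≈ -3.0138)
W - b(-4, -7)*(93 + B) = -27935/9269 - (-7)*(93 + 1/3) = -27935/9269 - (-7)*280/3 = -27935/9269 - 1*(-1960/3) = -27935/9269 + 1960/3 = 18083435/27807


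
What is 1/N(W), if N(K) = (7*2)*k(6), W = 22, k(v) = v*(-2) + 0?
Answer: -1/168 ≈ -0.0059524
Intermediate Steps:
k(v) = -2*v (k(v) = -2*v + 0 = -2*v)
N(K) = -168 (N(K) = (7*2)*(-2*6) = 14*(-12) = -168)
1/N(W) = 1/(-168) = -1/168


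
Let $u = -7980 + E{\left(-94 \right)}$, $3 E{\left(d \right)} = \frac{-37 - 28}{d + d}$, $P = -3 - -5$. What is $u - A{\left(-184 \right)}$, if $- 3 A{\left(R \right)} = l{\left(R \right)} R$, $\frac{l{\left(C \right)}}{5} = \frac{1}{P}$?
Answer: $- \frac{1529045}{188} \approx -8133.2$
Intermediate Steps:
$P = 2$ ($P = -3 + 5 = 2$)
$l{\left(C \right)} = \frac{5}{2}$
$A{\left(R \right)} = - \frac{5 R}{6}$ ($A{\left(R \right)} = - \frac{\frac{5}{2} R}{3} = - \frac{5 R}{6}$)
$E{\left(d \right)} = - \frac{65}{6 d}$ ($E{\left(d \right)} = \frac{\left(-37 - 28\right) \frac{1}{d + d}}{3} = \frac{\left(-65\right) \frac{1}{2 d}}{3} = \frac{\left(- \frac{65}{2}\right) \frac{1}{d}}{3} = - \frac{65}{6 d}$)
$u = - \frac{4500655}{564}$ ($u = -7980 - \frac{65}{6 \left(-94\right)} = -7980 - - \frac{65}{564} = -7980 + \frac{65}{564} = - \frac{4500655}{564} \approx -7979.9$)
$u - A{\left(-184 \right)} = - \frac{4500655}{564} - \left(- \frac{5}{6}\right) \left(-184\right) = - \frac{4500655}{564} - \frac{460}{3} = - \frac{1529045}{188}$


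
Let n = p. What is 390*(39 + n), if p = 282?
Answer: 125190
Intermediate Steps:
n = 282
390*(39 + n) = 390*(39 + 282) = 390*321 = 125190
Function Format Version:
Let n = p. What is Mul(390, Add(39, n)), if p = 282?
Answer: 125190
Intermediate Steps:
n = 282
Mul(390, Add(39, n)) = Mul(390, Add(39, 282)) = Mul(390, 321) = 125190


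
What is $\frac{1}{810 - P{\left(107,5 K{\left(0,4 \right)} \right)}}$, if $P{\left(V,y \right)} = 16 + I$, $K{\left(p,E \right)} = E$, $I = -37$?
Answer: $\frac{1}{831} \approx 0.0012034$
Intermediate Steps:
$P{\left(V,y \right)} = -21$ ($P{\left(V,y \right)} = 16 - 37 = -21$)
$\frac{1}{810 - P{\left(107,5 K{\left(0,4 \right)} \right)}} = \frac{1}{810 - -21} = \frac{1}{810 + 21} = \frac{1}{831}$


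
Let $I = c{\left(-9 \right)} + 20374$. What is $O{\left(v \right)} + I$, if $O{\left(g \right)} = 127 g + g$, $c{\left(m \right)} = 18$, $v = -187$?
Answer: $-3544$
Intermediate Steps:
$O{\left(g \right)} = 128 g$
$I = 20392$ ($I = 18 + 20374 = 20392$)
$O{\left(v \right)} + I = 128 \left(-187\right) + 20392 = -23936 + 20392 = -3544$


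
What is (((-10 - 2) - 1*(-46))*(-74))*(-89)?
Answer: 223924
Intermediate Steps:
(((-10 - 2) - 1*(-46))*(-74))*(-89) = ((-12 + 46)*(-74))*(-89) = (34*(-74))*(-89) = -2516*(-89) = 223924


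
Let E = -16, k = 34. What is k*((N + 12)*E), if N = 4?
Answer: -8704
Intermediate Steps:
k*((N + 12)*E) = 34*((4 + 12)*(-16)) = 34*(16*(-16)) = 34*(-256) = -8704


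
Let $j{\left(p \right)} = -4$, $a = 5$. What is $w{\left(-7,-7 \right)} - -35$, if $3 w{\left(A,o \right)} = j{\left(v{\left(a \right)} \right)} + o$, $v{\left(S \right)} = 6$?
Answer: $\frac{94}{3} \approx 31.333$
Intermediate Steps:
$w{\left(A,o \right)} = - \frac{4}{3} + \frac{o}{3}$ ($w{\left(A,o \right)} = \frac{-4 + o}{3} = - \frac{4}{3} + \frac{o}{3}$)
$w{\left(-7,-7 \right)} - -35 = \left(- \frac{4}{3} + \frac{1}{3} \left(-7\right)\right) - -35 = \left(- \frac{4}{3} - \frac{7}{3}\right) + 35 = - \frac{11}{3} + 35 = \frac{94}{3}$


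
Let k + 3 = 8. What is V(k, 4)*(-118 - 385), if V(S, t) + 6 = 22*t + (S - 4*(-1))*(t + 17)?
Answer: -136313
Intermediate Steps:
k = 5 (k = -3 + 8 = 5)
V(S, t) = -6 + 22*t + (4 + S)*(17 + t) (V(S, t) = -6 + (22*t + (S - 4*(-1))*(t + 17)) = -6 + (22*t + (S + 4)*(17 + t)) = -6 + (22*t + (4 + S)*(17 + t)) = -6 + 22*t + (4 + S)*(17 + t))
V(k, 4)*(-118 - 385) = (62 + 17*5 + 26*4 + 5*4)*(-118 - 385) = (62 + 85 + 104 + 20)*(-503) = 271*(-503) = -136313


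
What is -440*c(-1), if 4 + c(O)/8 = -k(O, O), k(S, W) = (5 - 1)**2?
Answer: 70400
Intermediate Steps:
k(S, W) = 16 (k(S, W) = 4**2 = 16)
c(O) = -160 (c(O) = -32 + 8*(-1*16) = -32 + 8*(-16) = -32 - 128 = -160)
-440*c(-1) = -440*(-160) = 70400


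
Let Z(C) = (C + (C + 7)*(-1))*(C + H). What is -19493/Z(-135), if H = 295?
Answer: 19493/1120 ≈ 17.404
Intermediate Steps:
Z(C) = -2065 - 7*C (Z(C) = (C + (C + 7)*(-1))*(C + 295) = (C + (7 + C)*(-1))*(295 + C) = (C + (-7 - C))*(295 + C) = -7*(295 + C) = -2065 - 7*C)
-19493/Z(-135) = -19493/(-2065 - 7*(-135)) = -19493/(-2065 + 945) = -19493/(-1120) = -19493*(-1/1120) = 19493/1120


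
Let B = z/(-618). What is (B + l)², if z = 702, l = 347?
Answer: 1269069376/10609 ≈ 1.1962e+5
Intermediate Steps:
B = -117/103 (B = 702/(-618) = 702*(-1/618) = -117/103 ≈ -1.1359)
(B + l)² = (-117/103 + 347)² = (35624/103)² = 1269069376/10609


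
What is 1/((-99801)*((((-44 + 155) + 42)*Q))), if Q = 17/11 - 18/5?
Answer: 55/1725459489 ≈ 3.1876e-8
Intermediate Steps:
Q = -113/55 (Q = 17*(1/11) - 18*1/5 = 17/11 - 18/5 = -113/55 ≈ -2.0545)
1/((-99801)*((((-44 + 155) + 42)*Q))) = 1/((-99801)*((((-44 + 155) + 42)*(-113/55)))) = -(-55/(113*(111 + 42)))/99801 = -1/(99801*(153*(-113/55))) = -1/(99801*(-17289/55)) = -1/99801*(-55/17289) = 55/1725459489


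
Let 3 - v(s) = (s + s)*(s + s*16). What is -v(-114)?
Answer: 441861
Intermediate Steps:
v(s) = 3 - 34*s² (v(s) = 3 - (s + s)*(s + s*16) = 3 - 2*s*(s + 16*s) = 3 - 2*s*17*s = 3 - 34*s²)
-v(-114) = -(3 - 34*(-114)²) = -(3 - 34*12996) = -(3 - 441864) = -1*(-441861) = 441861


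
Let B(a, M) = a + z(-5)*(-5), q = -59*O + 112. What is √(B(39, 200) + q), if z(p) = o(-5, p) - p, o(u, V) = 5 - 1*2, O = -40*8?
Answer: √18991 ≈ 137.81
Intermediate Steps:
O = -320
o(u, V) = 3 (o(u, V) = 5 - 2 = 3)
z(p) = 3 - p
q = 18992 (q = -59*(-320) + 112 = 18880 + 112 = 18992)
B(a, M) = -40 + a (B(a, M) = a + (3 - 1*(-5))*(-5) = a + (3 + 5)*(-5) = a + 8*(-5) = a - 40 = -40 + a)
√(B(39, 200) + q) = √((-40 + 39) + 18992) = √(-1 + 18992) = √18991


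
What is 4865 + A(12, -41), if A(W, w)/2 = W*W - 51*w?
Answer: 9335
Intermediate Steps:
A(W, w) = -102*w + 2*W² (A(W, w) = 2*(W*W - 51*w) = 2*(W² - 51*w) = -102*w + 2*W²)
4865 + A(12, -41) = 4865 + (-102*(-41) + 2*12²) = 4865 + (4182 + 2*144) = 4865 + (4182 + 288) = 4865 + 4470 = 9335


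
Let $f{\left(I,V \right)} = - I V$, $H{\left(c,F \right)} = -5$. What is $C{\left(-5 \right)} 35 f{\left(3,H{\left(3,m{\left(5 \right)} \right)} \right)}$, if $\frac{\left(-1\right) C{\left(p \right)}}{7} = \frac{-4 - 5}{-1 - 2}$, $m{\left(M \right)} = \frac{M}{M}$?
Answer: $-11025$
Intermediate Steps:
$m{\left(M \right)} = 1$
$C{\left(p \right)} = -21$ ($C{\left(p \right)} = - 7 \frac{-4 - 5}{-1 - 2} = - 7 \left(- \frac{9}{-3}\right) = - 7 \left(\left(-9\right) \left(- \frac{1}{3}\right)\right) = \left(-7\right) 3 = -21$)
$f{\left(I,V \right)} = - I V$
$C{\left(-5 \right)} 35 f{\left(3,H{\left(3,m{\left(5 \right)} \right)} \right)} = \left(-21\right) 35 \left(\left(-1\right) 3 \left(-5\right)\right) = \left(-735\right) 15 = -11025$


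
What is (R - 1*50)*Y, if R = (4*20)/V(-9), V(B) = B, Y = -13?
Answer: 6890/9 ≈ 765.56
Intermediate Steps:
R = -80/9 (R = (4*20)/(-9) = 80*(-⅑) = -80/9 ≈ -8.8889)
(R - 1*50)*Y = (-80/9 - 1*50)*(-13) = (-80/9 - 50)*(-13) = -530/9*(-13) = 6890/9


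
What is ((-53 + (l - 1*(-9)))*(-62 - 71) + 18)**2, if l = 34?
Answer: 1817104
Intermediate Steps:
((-53 + (l - 1*(-9)))*(-62 - 71) + 18)**2 = ((-53 + (34 - 1*(-9)))*(-62 - 71) + 18)**2 = ((-53 + (34 + 9))*(-133) + 18)**2 = ((-53 + 43)*(-133) + 18)**2 = (-10*(-133) + 18)**2 = (1330 + 18)**2 = 1348**2 = 1817104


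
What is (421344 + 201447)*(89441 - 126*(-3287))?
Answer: 313639415973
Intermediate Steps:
(421344 + 201447)*(89441 - 126*(-3287)) = 622791*(89441 + 414162) = 622791*503603 = 313639415973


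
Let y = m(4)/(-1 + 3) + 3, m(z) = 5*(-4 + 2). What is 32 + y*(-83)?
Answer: 198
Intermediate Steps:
m(z) = -10 (m(z) = 5*(-2) = -10)
y = -2 (y = -10/(-1 + 3) + 3 = -10/2 + 3 = -10*1/2 + 3 = -5 + 3 = -2)
32 + y*(-83) = 32 - 2*(-83) = 32 + 166 = 198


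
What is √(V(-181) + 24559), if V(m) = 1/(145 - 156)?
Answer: 2*√742907/11 ≈ 156.71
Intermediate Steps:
V(m) = -1/11 (V(m) = 1/(-11) = -1/11)
√(V(-181) + 24559) = √(-1/11 + 24559) = √(270148/11) = 2*√742907/11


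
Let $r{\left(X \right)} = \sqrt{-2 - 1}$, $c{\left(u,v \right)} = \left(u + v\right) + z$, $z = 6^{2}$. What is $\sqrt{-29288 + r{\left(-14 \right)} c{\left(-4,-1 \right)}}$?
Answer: $\sqrt{-29288 + 31 i \sqrt{3}} \approx 0.157 + 171.14 i$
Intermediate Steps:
$z = 36$
$c{\left(u,v \right)} = 36 + u + v$ ($c{\left(u,v \right)} = \left(u + v\right) + 36 = 36 + u + v$)
$r{\left(X \right)} = i \sqrt{3}$ ($r{\left(X \right)} = \sqrt{-3} = i \sqrt{3}$)
$\sqrt{-29288 + r{\left(-14 \right)} c{\left(-4,-1 \right)}} = \sqrt{-29288 + i \sqrt{3} \left(36 - 4 - 1\right)} = \sqrt{-29288 + i \sqrt{3} \cdot 31} = \sqrt{-29288 + 31 i \sqrt{3}}$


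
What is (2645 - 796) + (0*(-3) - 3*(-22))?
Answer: 1915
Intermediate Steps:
(2645 - 796) + (0*(-3) - 3*(-22)) = 1849 + (0 + 66) = 1849 + 66 = 1915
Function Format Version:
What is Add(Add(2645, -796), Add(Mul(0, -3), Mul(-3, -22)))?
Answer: 1915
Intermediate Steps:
Add(Add(2645, -796), Add(Mul(0, -3), Mul(-3, -22))) = Add(1849, Add(0, 66)) = Add(1849, 66) = 1915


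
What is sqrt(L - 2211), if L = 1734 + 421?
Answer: 2*I*sqrt(14) ≈ 7.4833*I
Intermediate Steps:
L = 2155
sqrt(L - 2211) = sqrt(2155 - 2211) = sqrt(-56) = 2*I*sqrt(14)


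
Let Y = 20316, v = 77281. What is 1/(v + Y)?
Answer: 1/97597 ≈ 1.0246e-5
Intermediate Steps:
1/(v + Y) = 1/(77281 + 20316) = 1/97597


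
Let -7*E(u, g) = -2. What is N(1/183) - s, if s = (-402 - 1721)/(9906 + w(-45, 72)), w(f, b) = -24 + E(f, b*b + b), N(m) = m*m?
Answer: 497749205/2316635064 ≈ 0.21486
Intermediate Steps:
E(u, g) = 2/7 (E(u, g) = -1/7*(-2) = 2/7)
N(m) = m**2
w(f, b) = -166/7 (w(f, b) = -24 + 2/7 = -166/7)
s = -14861/69176 (s = (-402 - 1721)/(9906 - 166/7) = -2123/69176/7 = -2123*7/69176 = -14861/69176 ≈ -0.21483)
N(1/183) - s = (1/183)**2 - 1*(-14861/69176) = (1/183)**2 + 14861/69176 = 1/33489 + 14861/69176 = 497749205/2316635064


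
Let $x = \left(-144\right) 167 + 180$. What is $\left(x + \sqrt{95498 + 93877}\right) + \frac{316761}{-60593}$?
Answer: $- \frac{1446550485}{60593} + 25 \sqrt{303} \approx -23438.0$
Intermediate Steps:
$x = -23868$ ($x = -24048 + 180 = -23868$)
$\left(x + \sqrt{95498 + 93877}\right) + \frac{316761}{-60593} = \left(-23868 + \sqrt{95498 + 93877}\right) + \frac{316761}{-60593} = \left(-23868 + \sqrt{189375}\right) + 316761 \left(- \frac{1}{60593}\right) = \left(-23868 + 25 \sqrt{303}\right) - \frac{316761}{60593} = - \frac{1446550485}{60593} + 25 \sqrt{303}$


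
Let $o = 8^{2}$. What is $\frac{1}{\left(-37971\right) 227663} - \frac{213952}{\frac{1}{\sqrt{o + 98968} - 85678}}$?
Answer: $\frac{158463834196369615487}{8644591773} - 427904 \sqrt{24758} \approx 1.8264 \cdot 10^{10}$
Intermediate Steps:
$o = 64$
$\frac{1}{\left(-37971\right) 227663} - \frac{213952}{\frac{1}{\sqrt{o + 98968} - 85678}} = \frac{1}{\left(-37971\right) 227663} - \frac{213952}{\frac{1}{\sqrt{64 + 98968} - 85678}} = \left(- \frac{1}{37971}\right) \frac{1}{227663} - \frac{213952}{\frac{1}{\sqrt{99032} - 85678}} = - \frac{1}{8644591773} - \frac{213952}{\frac{1}{2 \sqrt{24758} - 85678}} = - \frac{1}{8644591773} - \frac{213952}{\frac{1}{-85678 + 2 \sqrt{24758}}} = - \frac{1}{8644591773} - 213952 \left(-85678 + 2 \sqrt{24758}\right) = - \frac{1}{8644591773} + \left(18330979456 - 427904 \sqrt{24758}\right) = \frac{158463834196369615487}{8644591773} - 427904 \sqrt{24758}$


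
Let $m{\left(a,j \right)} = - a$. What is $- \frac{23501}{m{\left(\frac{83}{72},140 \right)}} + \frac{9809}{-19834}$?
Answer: $\frac{33559741901}{1646222} \approx 20386.0$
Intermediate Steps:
$- \frac{23501}{m{\left(\frac{83}{72},140 \right)}} + \frac{9809}{-19834} = - \frac{23501}{\left(-1\right) \frac{83}{72}} + \frac{9809}{-19834} = - \frac{23501}{\left(-1\right) 83 \cdot \frac{1}{72}} + 9809 \left(- \frac{1}{19834}\right) = - \frac{23501}{\left(-1\right) \frac{83}{72}} - \frac{9809}{19834} = - \frac{23501}{- \frac{83}{72}} - \frac{9809}{19834} = \left(-23501\right) \left(- \frac{72}{83}\right) - \frac{9809}{19834} = \frac{1692072}{83} - \frac{9809}{19834} = \frac{33559741901}{1646222}$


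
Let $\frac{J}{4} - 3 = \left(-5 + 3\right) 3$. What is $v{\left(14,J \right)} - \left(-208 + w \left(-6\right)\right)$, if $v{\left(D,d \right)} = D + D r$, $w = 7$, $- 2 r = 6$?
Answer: $222$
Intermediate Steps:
$r = -3$ ($r = \left(- \frac{1}{2}\right) 6 = -3$)
$J = -12$ ($J = 12 + 4 \left(-5 + 3\right) 3 = 12 + 4 \left(\left(-2\right) 3\right) = 12 + 4 \left(-6\right) = 12 - 24 = -12$)
$v{\left(D,d \right)} = - 2 D$ ($v{\left(D,d \right)} = D + D \left(-3\right) = D - 3 D = - 2 D$)
$v{\left(14,J \right)} - \left(-208 + w \left(-6\right)\right) = \left(-2\right) 14 - \left(-208 + 7 \left(-6\right)\right) = -28 - \left(-208 - 42\right) = -28 - -250 = -28 + 250 = 222$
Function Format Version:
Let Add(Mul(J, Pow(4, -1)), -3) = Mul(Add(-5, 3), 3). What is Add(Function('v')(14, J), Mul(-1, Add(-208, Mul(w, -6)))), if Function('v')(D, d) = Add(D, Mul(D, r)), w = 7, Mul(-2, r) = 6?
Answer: 222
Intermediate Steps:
r = -3 (r = Mul(Rational(-1, 2), 6) = -3)
J = -12 (J = Add(12, Mul(4, Mul(Add(-5, 3), 3))) = Add(12, Mul(4, Mul(-2, 3))) = Add(12, Mul(4, -6)) = Add(12, -24) = -12)
Function('v')(D, d) = Mul(-2, D) (Function('v')(D, d) = Add(D, Mul(D, -3)) = Add(D, Mul(-3, D)) = Mul(-2, D))
Add(Function('v')(14, J), Mul(-1, Add(-208, Mul(w, -6)))) = Add(Mul(-2, 14), Mul(-1, Add(-208, Mul(7, -6)))) = Add(-28, Mul(-1, Add(-208, -42))) = Add(-28, Mul(-1, -250)) = Add(-28, 250) = 222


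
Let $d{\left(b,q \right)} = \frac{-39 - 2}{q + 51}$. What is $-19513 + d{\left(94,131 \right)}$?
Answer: $- \frac{3551407}{182} \approx -19513.0$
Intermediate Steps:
$d{\left(b,q \right)} = - \frac{41}{51 + q}$
$-19513 + d{\left(94,131 \right)} = -19513 - \frac{41}{51 + 131} = -19513 - \frac{41}{182} = - \frac{3551407}{182}$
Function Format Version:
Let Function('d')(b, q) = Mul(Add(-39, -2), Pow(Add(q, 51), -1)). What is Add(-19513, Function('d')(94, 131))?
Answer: Rational(-3551407, 182) ≈ -19513.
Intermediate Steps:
Function('d')(b, q) = Mul(-41, Pow(Add(51, q), -1))
Add(-19513, Function('d')(94, 131)) = Add(-19513, Mul(-41, Pow(Add(51, 131), -1))) = Add(-19513, Mul(-41, Pow(182, -1))) = Add(-19513, Mul(-41, Rational(1, 182))) = Add(-19513, Rational(-41, 182)) = Rational(-3551407, 182)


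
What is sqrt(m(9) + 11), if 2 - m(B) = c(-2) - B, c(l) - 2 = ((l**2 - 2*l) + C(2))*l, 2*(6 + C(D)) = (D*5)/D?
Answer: sqrt(29) ≈ 5.3852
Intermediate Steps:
C(D) = -7/2 (C(D) = -6 + ((D*5)/D)/2 = -6 + ((5*D)/D)/2 = -6 + (1/2)*5 = -6 + 5/2 = -7/2)
c(l) = 2 + l*(-7/2 + l**2 - 2*l) (c(l) = 2 + ((l**2 - 2*l) - 7/2)*l = 2 + (-7/2 + l**2 - 2*l)*l = 2 + l*(-7/2 + l**2 - 2*l))
m(B) = 9 + B (m(B) = 2 - ((2 + (-2)**3 - 2*(-2)**2 - 7/2*(-2)) - B) = 2 - ((2 - 8 - 2*4 + 7) - B) = 2 - ((2 - 8 - 8 + 7) - B) = 2 - (-7 - B) = 2 + (7 + B) = 9 + B)
sqrt(m(9) + 11) = sqrt((9 + 9) + 11) = sqrt(18 + 11) = sqrt(29)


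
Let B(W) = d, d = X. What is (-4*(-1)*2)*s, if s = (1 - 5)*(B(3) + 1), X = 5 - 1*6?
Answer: 0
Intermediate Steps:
X = -1 (X = 5 - 6 = -1)
d = -1
B(W) = -1
s = 0 (s = (1 - 5)*(-1 + 1) = -4*0 = 0)
(-4*(-1)*2)*s = (-4*(-1)*2)*0 = (4*2)*0 = 8*0 = 0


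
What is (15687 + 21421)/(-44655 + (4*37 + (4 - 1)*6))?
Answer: -37108/44489 ≈ -0.83409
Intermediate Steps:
(15687 + 21421)/(-44655 + (4*37 + (4 - 1)*6)) = 37108/(-44655 + (148 + 3*6)) = 37108/(-44655 + (148 + 18)) = 37108/(-44655 + 166) = 37108/(-44489) = 37108*(-1/44489) = -37108/44489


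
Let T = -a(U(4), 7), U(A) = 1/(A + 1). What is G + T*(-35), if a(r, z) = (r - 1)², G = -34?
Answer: -58/5 ≈ -11.600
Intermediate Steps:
U(A) = 1/(1 + A)
a(r, z) = (-1 + r)²
T = -16/25 (T = -(-1 + 1/(1 + 4))² = -(-1 + 1/5)² = -(-1 + ⅕)² = -(-⅘)² = -1*16/25 = -16/25 ≈ -0.64000)
G + T*(-35) = -34 - 16/25*(-35) = -34 + 112/5 = -58/5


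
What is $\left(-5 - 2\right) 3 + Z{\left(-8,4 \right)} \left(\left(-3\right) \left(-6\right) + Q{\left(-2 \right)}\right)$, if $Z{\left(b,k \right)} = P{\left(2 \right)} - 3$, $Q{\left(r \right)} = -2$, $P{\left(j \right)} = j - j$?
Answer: $-69$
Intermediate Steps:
$P{\left(j \right)} = 0$
$Z{\left(b,k \right)} = -3$ ($Z{\left(b,k \right)} = 0 - 3 = -3$)
$\left(-5 - 2\right) 3 + Z{\left(-8,4 \right)} \left(\left(-3\right) \left(-6\right) + Q{\left(-2 \right)}\right) = \left(-5 - 2\right) 3 - 3 \left(\left(-3\right) \left(-6\right) - 2\right) = \left(-7\right) 3 - 3 \left(18 - 2\right) = -21 - 48 = -69$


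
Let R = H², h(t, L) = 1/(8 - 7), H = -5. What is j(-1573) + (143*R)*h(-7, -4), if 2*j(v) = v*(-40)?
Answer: 35035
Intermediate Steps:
j(v) = -20*v (j(v) = (v*(-40))/2 = (-40*v)/2 = -20*v)
h(t, L) = 1 (h(t, L) = 1/1 = 1)
R = 25 (R = (-5)² = 25)
j(-1573) + (143*R)*h(-7, -4) = -20*(-1573) + (143*25)*1 = 31460 + 3575*1 = 31460 + 3575 = 35035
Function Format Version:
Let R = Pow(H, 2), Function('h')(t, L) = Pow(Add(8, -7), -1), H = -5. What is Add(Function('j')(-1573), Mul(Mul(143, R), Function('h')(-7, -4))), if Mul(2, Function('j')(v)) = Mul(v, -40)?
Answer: 35035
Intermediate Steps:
Function('j')(v) = Mul(-20, v) (Function('j')(v) = Mul(Rational(1, 2), Mul(v, -40)) = Mul(Rational(1, 2), Mul(-40, v)) = Mul(-20, v))
Function('h')(t, L) = 1 (Function('h')(t, L) = Pow(1, -1) = 1)
R = 25 (R = Pow(-5, 2) = 25)
Add(Function('j')(-1573), Mul(Mul(143, R), Function('h')(-7, -4))) = Add(Mul(-20, -1573), Mul(Mul(143, 25), 1)) = Add(31460, Mul(3575, 1)) = Add(31460, 3575) = 35035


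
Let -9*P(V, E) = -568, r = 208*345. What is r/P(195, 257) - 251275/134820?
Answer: 2173235615/1914444 ≈ 1135.2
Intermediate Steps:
r = 71760
P(V, E) = 568/9 (P(V, E) = -⅑*(-568) = 568/9)
r/P(195, 257) - 251275/134820 = 71760/(568/9) - 251275/134820 = 71760*(9/568) - 251275*1/134820 = 80730/71 - 50255/26964 = 2173235615/1914444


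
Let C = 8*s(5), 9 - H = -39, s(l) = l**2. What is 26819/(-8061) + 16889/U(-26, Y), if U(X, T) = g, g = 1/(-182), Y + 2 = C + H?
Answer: -24777912497/8061 ≈ -3.0738e+6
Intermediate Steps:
H = 48 (H = 9 - 1*(-39) = 9 + 39 = 48)
C = 200 (C = 8*5**2 = 8*25 = 200)
Y = 246 (Y = -2 + (200 + 48) = -2 + 248 = 246)
g = -1/182 ≈ -0.0054945
U(X, T) = -1/182
26819/(-8061) + 16889/U(-26, Y) = 26819/(-8061) + 16889/(-1/182) = 26819*(-1/8061) + 16889*(-182) = -26819/8061 - 3073798 = -24777912497/8061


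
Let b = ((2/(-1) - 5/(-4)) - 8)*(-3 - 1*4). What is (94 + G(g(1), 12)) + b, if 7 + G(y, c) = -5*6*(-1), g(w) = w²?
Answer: 713/4 ≈ 178.25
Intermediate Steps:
G(y, c) = 23 (G(y, c) = -7 - 5*6*(-1) = -7 - 30*(-1) = -7 + 30 = 23)
b = 245/4 (b = ((2*(-1) - 5*(-¼)) - 8)*(-3 - 4) = ((-2 + 5/4) - 8)*(-7) = (-¾ - 8)*(-7) = -35/4*(-7) = 245/4 ≈ 61.250)
(94 + G(g(1), 12)) + b = (94 + 23) + 245/4 = 117 + 245/4 = 713/4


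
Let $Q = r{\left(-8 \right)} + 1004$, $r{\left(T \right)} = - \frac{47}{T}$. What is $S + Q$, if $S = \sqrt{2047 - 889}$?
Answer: $\frac{8079}{8} + \sqrt{1158} \approx 1043.9$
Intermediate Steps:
$Q = \frac{8079}{8}$ ($Q = - \frac{47}{-8} + 1004 = \left(-47\right) \left(- \frac{1}{8}\right) + 1004 = \frac{47}{8} + 1004 = \frac{8079}{8} \approx 1009.9$)
$S = \sqrt{1158} \approx 34.029$
$S + Q = \sqrt{1158} + \frac{8079}{8} = \frac{8079}{8} + \sqrt{1158}$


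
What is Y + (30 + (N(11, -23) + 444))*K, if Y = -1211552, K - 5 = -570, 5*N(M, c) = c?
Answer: -1476763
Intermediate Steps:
N(M, c) = c/5
K = -565 (K = 5 - 570 = -565)
Y + (30 + (N(11, -23) + 444))*K = -1211552 + (30 + ((⅕)*(-23) + 444))*(-565) = -1211552 + (30 + (-23/5 + 444))*(-565) = -1211552 + (30 + 2197/5)*(-565) = -1211552 + (2347/5)*(-565) = -1211552 - 265211 = -1476763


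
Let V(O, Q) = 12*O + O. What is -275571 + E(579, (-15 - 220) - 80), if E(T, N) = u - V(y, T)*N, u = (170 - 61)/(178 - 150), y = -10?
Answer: -8862479/28 ≈ -3.1652e+5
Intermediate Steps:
V(O, Q) = 13*O
u = 109/28 ≈ 3.8929
E(T, N) = 109/28 + 130*N (E(T, N) = 109/28 - 13*(-10)*N = 109/28 - (-130)*N = 109/28 + 130*N)
-275571 + E(579, (-15 - 220) - 80) = -275571 + (109/28 + 130*((-15 - 220) - 80)) = -275571 + (109/28 + 130*(-235 - 80)) = -275571 + (109/28 + 130*(-315)) = -275571 + (109/28 - 40950) = -275571 - 1146491/28 = -8862479/28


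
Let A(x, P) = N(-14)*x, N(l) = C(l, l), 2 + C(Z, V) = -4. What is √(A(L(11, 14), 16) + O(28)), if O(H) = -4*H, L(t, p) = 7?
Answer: I*√154 ≈ 12.41*I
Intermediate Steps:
C(Z, V) = -6 (C(Z, V) = -2 - 4 = -6)
N(l) = -6
A(x, P) = -6*x
√(A(L(11, 14), 16) + O(28)) = √(-6*7 - 4*28) = √(-42 - 112) = √(-154) = I*√154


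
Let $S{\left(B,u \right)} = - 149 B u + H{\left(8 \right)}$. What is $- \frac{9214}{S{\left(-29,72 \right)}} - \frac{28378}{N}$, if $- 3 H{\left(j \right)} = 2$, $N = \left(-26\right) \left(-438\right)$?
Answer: $- \frac{394131461}{156305994} \approx -2.5215$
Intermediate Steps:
$N = 11388$
$H{\left(j \right)} = - \frac{2}{3}$ ($H{\left(j \right)} = \left(- \frac{1}{3}\right) 2 = - \frac{2}{3}$)
$S{\left(B,u \right)} = - \frac{2}{3} - 149 B u$ ($S{\left(B,u \right)} = - 149 B u - \frac{2}{3} = - \frac{2}{3} - 149 B u$)
$- \frac{9214}{S{\left(-29,72 \right)}} - \frac{28378}{N} = - \frac{9214}{- \frac{2}{3} - \left(-4321\right) 72} - \frac{28378}{11388} = - \frac{9214}{- \frac{2}{3} + 311112} - \frac{14189}{5694} = - \frac{9214}{\frac{933334}{3}} - \frac{14189}{5694} = \left(-9214\right) \frac{3}{933334} - \frac{14189}{5694} = - \frac{813}{27451} - \frac{14189}{5694} = - \frac{394131461}{156305994}$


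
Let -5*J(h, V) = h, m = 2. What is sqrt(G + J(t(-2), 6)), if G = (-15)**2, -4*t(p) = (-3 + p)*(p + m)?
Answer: 15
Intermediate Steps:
t(p) = -(-3 + p)*(2 + p)/4 (t(p) = -(-3 + p)*(p + 2)/4 = -(-3 + p)*(2 + p)/4)
J(h, V) = -h/5
G = 225
sqrt(G + J(t(-2), 6)) = sqrt(225 - (3/2 - 1/4*(-2)**2 + (1/4)*(-2))/5) = sqrt(225 - (3/2 - 1/4*4 - 1/2)/5) = sqrt(225 - (3/2 - 1 - 1/2)/5) = sqrt(225 - 1/5*0) = sqrt(225 + 0) = sqrt(225) = 15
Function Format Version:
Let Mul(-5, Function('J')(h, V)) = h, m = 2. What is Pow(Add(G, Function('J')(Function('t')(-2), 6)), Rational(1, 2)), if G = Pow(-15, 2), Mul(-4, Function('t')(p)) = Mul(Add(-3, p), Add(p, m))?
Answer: 15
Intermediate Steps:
Function('t')(p) = Mul(Rational(-1, 4), Add(-3, p), Add(2, p)) (Function('t')(p) = Mul(Rational(-1, 4), Mul(Add(-3, p), Add(p, 2))) = Mul(Rational(-1, 4), Mul(Add(-3, p), Add(2, p))) = Mul(Rational(-1, 4), Add(-3, p), Add(2, p)))
Function('J')(h, V) = Mul(Rational(-1, 5), h)
G = 225
Pow(Add(G, Function('J')(Function('t')(-2), 6)), Rational(1, 2)) = Pow(Add(225, Mul(Rational(-1, 5), Add(Rational(3, 2), Mul(Rational(-1, 4), Pow(-2, 2)), Mul(Rational(1, 4), -2)))), Rational(1, 2)) = Pow(Add(225, Mul(Rational(-1, 5), Add(Rational(3, 2), Mul(Rational(-1, 4), 4), Rational(-1, 2)))), Rational(1, 2)) = Pow(Add(225, Mul(Rational(-1, 5), Add(Rational(3, 2), -1, Rational(-1, 2)))), Rational(1, 2)) = Pow(Add(225, Mul(Rational(-1, 5), 0)), Rational(1, 2)) = Pow(Add(225, 0), Rational(1, 2)) = Pow(225, Rational(1, 2)) = 15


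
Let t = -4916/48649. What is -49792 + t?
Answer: -2422335924/48649 ≈ -49792.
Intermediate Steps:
t = -4916/48649 (t = -4916*1/48649 = -4916/48649 ≈ -0.10105)
-49792 + t = -49792 - 4916/48649 = -2422335924/48649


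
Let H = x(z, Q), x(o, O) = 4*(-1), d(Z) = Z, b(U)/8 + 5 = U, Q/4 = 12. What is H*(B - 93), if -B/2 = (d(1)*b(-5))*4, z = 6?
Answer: -2188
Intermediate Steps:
Q = 48 (Q = 4*12 = 48)
b(U) = -40 + 8*U
B = 640 (B = -2*1*(-40 + 8*(-5))*4 = -2*1*(-40 - 40)*4 = -2*1*(-80)*4 = -(-160)*4 = -2*(-320) = 640)
x(o, O) = -4
H = -4
H*(B - 93) = -4*(640 - 93) = -4*547 = -2188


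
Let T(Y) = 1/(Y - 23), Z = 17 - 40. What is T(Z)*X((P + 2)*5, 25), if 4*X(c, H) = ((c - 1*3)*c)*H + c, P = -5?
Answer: -6735/184 ≈ -36.603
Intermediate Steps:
X(c, H) = c/4 + H*c*(-3 + c)/4 (X(c, H) = (((c - 1*3)*c)*H + c)/4 = (((c - 3)*c)*H + c)/4 = (((-3 + c)*c)*H + c)/4 = ((c*(-3 + c))*H + c)/4 = (H*c*(-3 + c) + c)/4 = (c + H*c*(-3 + c))/4 = c/4 + H*c*(-3 + c)/4)
Z = -23
T(Y) = 1/(-23 + Y)
T(Z)*X((P + 2)*5, 25) = (((-5 + 2)*5)*(1 - 3*25 + 25*((-5 + 2)*5))/4)/(-23 - 23) = ((-3*5)*(1 - 75 + 25*(-3*5))/4)/(-46) = -(-15)*(1 - 75 + 25*(-15))/184 = -(-15)*(1 - 75 - 375)/184 = -(-15)*(-449)/184 = -1/46*6735/4 = -6735/184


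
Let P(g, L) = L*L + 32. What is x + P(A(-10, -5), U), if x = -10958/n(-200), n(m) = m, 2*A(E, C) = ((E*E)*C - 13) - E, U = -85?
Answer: 731179/100 ≈ 7311.8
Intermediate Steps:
A(E, C) = -13/2 - E/2 + C*E²/2 (A(E, C) = (((E*E)*C - 13) - E)/2 = ((E²*C - 13) - E)/2 = ((C*E² - 13) - E)/2 = ((-13 + C*E²) - E)/2 = (-13 - E + C*E²)/2 = -13/2 - E/2 + C*E²/2)
P(g, L) = 32 + L² (P(g, L) = L² + 32 = 32 + L²)
x = 5479/100 (x = -10958/(-200) = -10958*(-1/200) = 5479/100 ≈ 54.790)
x + P(A(-10, -5), U) = 5479/100 + (32 + (-85)²) = 5479/100 + (32 + 7225) = 5479/100 + 7257 = 731179/100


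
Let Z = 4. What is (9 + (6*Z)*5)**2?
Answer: 16641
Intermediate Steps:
(9 + (6*Z)*5)**2 = (9 + (6*4)*5)**2 = (9 + 24*5)**2 = (9 + 120)**2 = 129**2 = 16641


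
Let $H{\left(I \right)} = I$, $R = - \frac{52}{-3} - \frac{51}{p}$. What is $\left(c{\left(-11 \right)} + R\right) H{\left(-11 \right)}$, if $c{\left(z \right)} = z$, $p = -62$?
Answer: $- \frac{14641}{186} \approx -78.715$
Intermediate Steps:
$R = \frac{3377}{186}$ ($R = - \frac{52}{-3} - \frac{51}{-62} = \left(-52\right) \left(- \frac{1}{3}\right) - - \frac{51}{62} = \frac{52}{3} + \frac{51}{62} = \frac{3377}{186} \approx 18.156$)
$\left(c{\left(-11 \right)} + R\right) H{\left(-11 \right)} = \left(-11 + \frac{3377}{186}\right) \left(-11\right) = \frac{1331}{186} \left(-11\right) = - \frac{14641}{186}$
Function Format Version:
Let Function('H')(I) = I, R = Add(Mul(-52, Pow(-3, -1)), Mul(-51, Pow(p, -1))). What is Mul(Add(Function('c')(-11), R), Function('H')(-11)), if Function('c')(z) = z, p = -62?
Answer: Rational(-14641, 186) ≈ -78.715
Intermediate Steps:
R = Rational(3377, 186) (R = Add(Mul(-52, Pow(-3, -1)), Mul(-51, Pow(-62, -1))) = Add(Mul(-52, Rational(-1, 3)), Mul(-51, Rational(-1, 62))) = Add(Rational(52, 3), Rational(51, 62)) = Rational(3377, 186) ≈ 18.156)
Mul(Add(Function('c')(-11), R), Function('H')(-11)) = Mul(Add(-11, Rational(3377, 186)), -11) = Mul(Rational(1331, 186), -11) = Rational(-14641, 186)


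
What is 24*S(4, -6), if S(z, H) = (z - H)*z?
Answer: 960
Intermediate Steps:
S(z, H) = z*(z - H)
24*S(4, -6) = 24*(4*(4 - 1*(-6))) = 24*(4*(4 + 6)) = 24*(4*10) = 24*40 = 960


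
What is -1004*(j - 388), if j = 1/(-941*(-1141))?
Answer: 418254579908/1073681 ≈ 3.8955e+5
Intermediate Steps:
j = 1/1073681 (j = -1/941*(-1/1141) = 1/1073681 ≈ 9.3138e-7)
-1004*(j - 388) = -1004*(1/1073681 - 388) = -1004*(-416588227/1073681) = 418254579908/1073681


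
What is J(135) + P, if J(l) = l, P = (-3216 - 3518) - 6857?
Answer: -13456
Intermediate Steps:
P = -13591 (P = -6734 - 6857 = -13591)
J(135) + P = 135 - 13591 = -13456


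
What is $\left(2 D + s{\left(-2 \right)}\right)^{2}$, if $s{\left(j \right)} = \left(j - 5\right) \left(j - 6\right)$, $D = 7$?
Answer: $4900$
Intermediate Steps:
$s{\left(j \right)} = \left(-6 + j\right) \left(-5 + j\right)$ ($s{\left(j \right)} = \left(-5 + j\right) \left(-6 + j\right) = \left(-6 + j\right) \left(-5 + j\right)$)
$\left(2 D + s{\left(-2 \right)}\right)^{2} = \left(2 \cdot 7 + \left(30 + \left(-2\right)^{2} - -22\right)\right)^{2} = \left(14 + \left(30 + 4 + 22\right)\right)^{2} = \left(14 + 56\right)^{2} = 70^{2} = 4900$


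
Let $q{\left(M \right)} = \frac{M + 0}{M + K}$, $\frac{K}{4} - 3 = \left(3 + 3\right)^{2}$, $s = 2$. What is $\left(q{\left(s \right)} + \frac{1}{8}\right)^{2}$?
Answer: $\frac{7569}{399424} \approx 0.01895$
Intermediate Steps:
$K = 156$ ($K = 12 + 4 \left(3 + 3\right)^{2} = 12 + 4 \cdot 6^{2} = 12 + 4 \cdot 36 = 12 + 144 = 156$)
$q{\left(M \right)} = \frac{M}{156 + M}$ ($q{\left(M \right)} = \frac{M + 0}{M + 156} = \frac{M}{156 + M}$)
$\left(q{\left(s \right)} + \frac{1}{8}\right)^{2} = \left(\frac{2}{156 + 2} + \frac{1}{8}\right)^{2} = \left(\frac{2}{158} + \frac{1}{8}\right)^{2} = \left(2 \cdot \frac{1}{158} + \frac{1}{8}\right)^{2} = \left(\frac{1}{79} + \frac{1}{8}\right)^{2} = \left(\frac{87}{632}\right)^{2} = \frac{7569}{399424}$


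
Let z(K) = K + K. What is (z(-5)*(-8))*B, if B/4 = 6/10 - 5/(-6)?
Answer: 1376/3 ≈ 458.67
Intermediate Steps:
z(K) = 2*K
B = 86/15 (B = 4*(6/10 - 5/(-6)) = 4*(6*(⅒) - 5*(-⅙)) = 4*(⅗ + ⅚) = 4*(43/30) = 86/15 ≈ 5.7333)
(z(-5)*(-8))*B = ((2*(-5))*(-8))*(86/15) = -10*(-8)*(86/15) = 80*(86/15) = 1376/3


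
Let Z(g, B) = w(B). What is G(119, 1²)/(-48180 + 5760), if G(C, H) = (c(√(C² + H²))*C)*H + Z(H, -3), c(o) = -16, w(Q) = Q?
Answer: 1907/42420 ≈ 0.044955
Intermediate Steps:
Z(g, B) = B
G(C, H) = -3 - 16*C*H (G(C, H) = (-16*C)*H - 3 = -16*C*H - 3 = -3 - 16*C*H)
G(119, 1²)/(-48180 + 5760) = (-3 - 16*119*1²)/(-48180 + 5760) = (-3 - 16*119*1)/(-42420) = (-3 - 1904)*(-1/42420) = -1907*(-1/42420) = 1907/42420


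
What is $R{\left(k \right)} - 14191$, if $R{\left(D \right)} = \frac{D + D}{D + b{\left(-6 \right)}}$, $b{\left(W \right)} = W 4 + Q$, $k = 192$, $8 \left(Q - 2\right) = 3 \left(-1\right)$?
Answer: $- \frac{19254115}{1357} \approx -14189.0$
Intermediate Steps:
$Q = \frac{13}{8}$ ($Q = 2 + \frac{3 \left(-1\right)}{8} = 2 + \frac{1}{8} \left(-3\right) = 2 - \frac{3}{8} = \frac{13}{8} \approx 1.625$)
$b{\left(W \right)} = \frac{13}{8} + 4 W$ ($b{\left(W \right)} = W 4 + \frac{13}{8} = 4 W + \frac{13}{8} = \frac{13}{8} + 4 W$)
$R{\left(D \right)} = \frac{2 D}{- \frac{179}{8} + D}$ ($R{\left(D \right)} = \frac{D + D}{D + \left(\frac{13}{8} + 4 \left(-6\right)\right)} = \frac{2 D}{D + \left(\frac{13}{8} - 24\right)} = \frac{2 D}{D - \frac{179}{8}} = \frac{2 D}{- \frac{179}{8} + D}$)
$R{\left(k \right)} - 14191 = 16 \cdot 192 \frac{1}{-179 + 8 \cdot 192} - 14191 = 16 \cdot 192 \frac{1}{-179 + 1536} - 14191 = 16 \cdot 192 \cdot \frac{1}{1357} - 14191 = \frac{3072}{1357} - 14191 = - \frac{19254115}{1357}$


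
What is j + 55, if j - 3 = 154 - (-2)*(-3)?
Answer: 206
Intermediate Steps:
j = 151 (j = 3 + (154 - (-2)*(-3)) = 3 + (154 - 1*6) = 3 + (154 - 6) = 3 + 148 = 151)
j + 55 = 151 + 55 = 206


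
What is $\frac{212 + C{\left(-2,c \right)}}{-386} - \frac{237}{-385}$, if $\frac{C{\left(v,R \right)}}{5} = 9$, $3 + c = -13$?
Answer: $- \frac{7463}{148610} \approx -0.050219$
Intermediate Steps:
$c = -16$ ($c = -3 - 13 = -16$)
$C{\left(v,R \right)} = 45$ ($C{\left(v,R \right)} = 5 \cdot 9 = 45$)
$\frac{212 + C{\left(-2,c \right)}}{-386} - \frac{237}{-385} = \frac{212 + 45}{-386} - \frac{237}{-385} = 257 \left(- \frac{1}{386}\right) - - \frac{237}{385} = - \frac{257}{386} + \frac{237}{385} = - \frac{7463}{148610}$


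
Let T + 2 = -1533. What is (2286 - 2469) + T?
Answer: -1718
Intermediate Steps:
T = -1535 (T = -2 - 1533 = -1535)
(2286 - 2469) + T = (2286 - 2469) - 1535 = -183 - 1535 = -1718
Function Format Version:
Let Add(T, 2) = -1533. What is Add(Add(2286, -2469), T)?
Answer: -1718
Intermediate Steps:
T = -1535 (T = Add(-2, -1533) = -1535)
Add(Add(2286, -2469), T) = Add(Add(2286, -2469), -1535) = Add(-183, -1535) = -1718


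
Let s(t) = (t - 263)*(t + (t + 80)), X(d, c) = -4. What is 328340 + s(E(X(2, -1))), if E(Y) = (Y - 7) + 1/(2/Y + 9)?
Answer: 90280820/289 ≈ 3.1239e+5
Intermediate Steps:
E(Y) = -7 + Y + 1/(9 + 2/Y) (E(Y) = (-7 + Y) + 1/(9 + 2/Y) = -7 + Y + 1/(9 + 2/Y))
s(t) = (-263 + t)*(80 + 2*t) (s(t) = (-263 + t)*(t + (80 + t)) = (-263 + t)*(80 + 2*t))
328340 + s(E(X(2, -1))) = 328340 + (-21040 - 446*(-14 - 60*(-4) + 9*(-4)²)/(2 + 9*(-4)) + 2*((-14 - 60*(-4) + 9*(-4)²)/(2 + 9*(-4)))²) = 328340 + (-21040 - 446*(-14 + 240 + 9*16)/(2 - 36) + 2*((-14 + 240 + 9*16)/(2 - 36))²) = 328340 + (-21040 - 446*(-14 + 240 + 144)/(-34) + 2*((-14 + 240 + 144)/(-34))²) = 328340 + (-21040 - (-223)*370/17 + 2*(-1/34*370)²) = 328340 + (-21040 - 446*(-185/17) + 2*(-185/17)²) = 328340 + (-21040 + 82510/17 + 2*(34225/289)) = 328340 + (-21040 + 82510/17 + 68450/289) = 328340 - 4609440/289 = 90280820/289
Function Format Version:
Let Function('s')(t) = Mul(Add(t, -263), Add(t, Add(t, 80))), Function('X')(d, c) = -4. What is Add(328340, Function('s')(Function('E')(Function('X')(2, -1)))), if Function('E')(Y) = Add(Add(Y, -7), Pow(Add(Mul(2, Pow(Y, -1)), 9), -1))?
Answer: Rational(90280820, 289) ≈ 3.1239e+5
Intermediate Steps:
Function('E')(Y) = Add(-7, Y, Pow(Add(9, Mul(2, Pow(Y, -1))), -1)) (Function('E')(Y) = Add(Add(-7, Y), Pow(Add(9, Mul(2, Pow(Y, -1))), -1)) = Add(-7, Y, Pow(Add(9, Mul(2, Pow(Y, -1))), -1)))
Function('s')(t) = Mul(Add(-263, t), Add(80, Mul(2, t))) (Function('s')(t) = Mul(Add(-263, t), Add(t, Add(80, t))) = Mul(Add(-263, t), Add(80, Mul(2, t))))
Add(328340, Function('s')(Function('E')(Function('X')(2, -1)))) = Add(328340, Add(-21040, Mul(-446, Mul(Pow(Add(2, Mul(9, -4)), -1), Add(-14, Mul(-60, -4), Mul(9, Pow(-4, 2))))), Mul(2, Pow(Mul(Pow(Add(2, Mul(9, -4)), -1), Add(-14, Mul(-60, -4), Mul(9, Pow(-4, 2)))), 2)))) = Add(328340, Add(-21040, Mul(-446, Mul(Pow(Add(2, -36), -1), Add(-14, 240, Mul(9, 16)))), Mul(2, Pow(Mul(Pow(Add(2, -36), -1), Add(-14, 240, Mul(9, 16))), 2)))) = Add(328340, Add(-21040, Mul(-446, Mul(Pow(-34, -1), Add(-14, 240, 144))), Mul(2, Pow(Mul(Pow(-34, -1), Add(-14, 240, 144)), 2)))) = Add(328340, Add(-21040, Mul(-446, Mul(Rational(-1, 34), 370)), Mul(2, Pow(Mul(Rational(-1, 34), 370), 2)))) = Add(328340, Add(-21040, Mul(-446, Rational(-185, 17)), Mul(2, Pow(Rational(-185, 17), 2)))) = Add(328340, Add(-21040, Rational(82510, 17), Mul(2, Rational(34225, 289)))) = Add(328340, Add(-21040, Rational(82510, 17), Rational(68450, 289))) = Add(328340, Rational(-4609440, 289)) = Rational(90280820, 289)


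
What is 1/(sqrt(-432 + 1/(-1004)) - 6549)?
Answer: -6575196/43061392333 - 2*I*sqrt(108865979)/43061392333 ≈ -0.00015269 - 4.8461e-7*I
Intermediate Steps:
1/(sqrt(-432 + 1/(-1004)) - 6549) = 1/(sqrt(-432 - 1/1004) - 6549) = 1/(sqrt(-433729/1004) - 6549) = 1/(I*sqrt(108865979)/502 - 6549) = 1/(-6549 + I*sqrt(108865979)/502)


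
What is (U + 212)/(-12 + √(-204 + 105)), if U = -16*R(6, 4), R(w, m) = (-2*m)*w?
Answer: -3920/81 - 980*I*√11/81 ≈ -48.395 - 40.127*I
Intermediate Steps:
R(w, m) = -2*m*w
U = 768 (U = -(-32)*4*6 = -16*(-48) = 768)
(U + 212)/(-12 + √(-204 + 105)) = (768 + 212)/(-12 + √(-204 + 105)) = 980/(-12 + √(-99)) = 980/(-12 + 3*I*√11)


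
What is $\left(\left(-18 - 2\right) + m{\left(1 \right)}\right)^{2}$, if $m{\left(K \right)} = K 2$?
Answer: $324$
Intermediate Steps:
$m{\left(K \right)} = 2 K$
$\left(\left(-18 - 2\right) + m{\left(1 \right)}\right)^{2} = \left(\left(-18 - 2\right) + 2 \cdot 1\right)^{2} = \left(-20 + 2\right)^{2} = \left(-18\right)^{2} = 324$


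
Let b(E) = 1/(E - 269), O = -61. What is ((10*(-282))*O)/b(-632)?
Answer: -154990020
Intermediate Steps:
b(E) = 1/(-269 + E)
((10*(-282))*O)/b(-632) = ((10*(-282))*(-61))/(1/(-269 - 632)) = (-2820*(-61))/(1/(-901)) = 172020/(-1/901) = 172020*(-901) = -154990020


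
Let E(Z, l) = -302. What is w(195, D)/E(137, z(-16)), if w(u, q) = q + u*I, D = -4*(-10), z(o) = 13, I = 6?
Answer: -605/151 ≈ -4.0066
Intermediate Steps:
D = 40
w(u, q) = q + 6*u (w(u, q) = q + u*6 = q + 6*u)
w(195, D)/E(137, z(-16)) = (40 + 6*195)/(-302) = (40 + 1170)*(-1/302) = 1210*(-1/302) = -605/151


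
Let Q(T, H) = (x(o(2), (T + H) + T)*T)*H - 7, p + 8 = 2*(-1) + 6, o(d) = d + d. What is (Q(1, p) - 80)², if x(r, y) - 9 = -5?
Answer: 10609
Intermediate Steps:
o(d) = 2*d
p = -4 (p = -8 + (2*(-1) + 6) = -8 + (-2 + 6) = -8 + 4 = -4)
x(r, y) = 4 (x(r, y) = 9 - 5 = 4)
Q(T, H) = -7 + 4*H*T (Q(T, H) = (4*T)*H - 7 = 4*H*T - 7 = -7 + 4*H*T)
(Q(1, p) - 80)² = ((-7 + 4*(-4)*1) - 80)² = ((-7 - 16) - 80)² = (-23 - 80)² = (-103)² = 10609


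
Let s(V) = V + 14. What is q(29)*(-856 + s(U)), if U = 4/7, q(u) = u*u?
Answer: -4953490/7 ≈ -7.0764e+5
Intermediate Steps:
q(u) = u²
U = 4/7 (U = 4*(⅐) = 4/7 ≈ 0.57143)
s(V) = 14 + V
q(29)*(-856 + s(U)) = 29²*(-856 + (14 + 4/7)) = 841*(-856 + 102/7) = 841*(-5890/7) = -4953490/7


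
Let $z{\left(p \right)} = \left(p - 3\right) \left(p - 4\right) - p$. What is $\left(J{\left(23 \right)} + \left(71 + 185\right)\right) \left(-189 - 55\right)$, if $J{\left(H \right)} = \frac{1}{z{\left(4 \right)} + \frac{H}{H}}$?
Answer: $- \frac{187148}{3} \approx -62383.0$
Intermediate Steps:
$z{\left(p \right)} = - p + \left(-4 + p\right) \left(-3 + p\right)$ ($z{\left(p \right)} = \left(-3 + p\right) \left(-4 + p\right) - p = \left(-4 + p\right) \left(-3 + p\right) - p = - p + \left(-4 + p\right) \left(-3 + p\right)$)
$J{\left(H \right)} = - \frac{1}{3}$ ($J{\left(H \right)} = \frac{1}{\left(12 + 4^{2} - 32\right) + \frac{H}{H}} = \frac{1}{\left(12 + 16 - 32\right) + 1} = \frac{1}{-4 + 1} = \frac{1}{-3} = - \frac{1}{3}$)
$\left(J{\left(23 \right)} + \left(71 + 185\right)\right) \left(-189 - 55\right) = \left(- \frac{1}{3} + \left(71 + 185\right)\right) \left(-189 - 55\right) = \left(- \frac{1}{3} + 256\right) \left(-244\right) = \frac{767}{3} \left(-244\right) = - \frac{187148}{3}$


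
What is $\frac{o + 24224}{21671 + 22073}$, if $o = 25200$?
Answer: $\frac{3089}{2734} \approx 1.1298$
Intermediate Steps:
$\frac{o + 24224}{21671 + 22073} = \frac{25200 + 24224}{21671 + 22073} = \frac{49424}{43744} = 49424 \cdot \frac{1}{43744} = \frac{3089}{2734}$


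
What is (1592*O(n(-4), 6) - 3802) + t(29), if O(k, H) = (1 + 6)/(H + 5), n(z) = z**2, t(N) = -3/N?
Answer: -889695/319 ≈ -2789.0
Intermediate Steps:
O(k, H) = 7/(5 + H)
(1592*O(n(-4), 6) - 3802) + t(29) = (1592*(7/(5 + 6)) - 3802) - 3/29 = (1592*(7/11) - 3802) - 3*1/29 = (1592*(7*(1/11)) - 3802) - 3/29 = (1592*(7/11) - 3802) - 3/29 = (11144/11 - 3802) - 3/29 = -30678/11 - 3/29 = -889695/319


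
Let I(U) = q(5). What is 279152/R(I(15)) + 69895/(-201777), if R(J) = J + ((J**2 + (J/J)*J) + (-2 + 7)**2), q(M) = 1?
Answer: 14081124011/1412439 ≈ 9969.4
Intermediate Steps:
I(U) = 1
R(J) = 25 + J**2 + 2*J (R(J) = J + ((J**2 + 1*J) + 5**2) = J + ((J**2 + J) + 25) = J + ((J + J**2) + 25) = J + (25 + J + J**2) = 25 + J**2 + 2*J)
279152/R(I(15)) + 69895/(-201777) = 279152/(25 + 1**2 + 2*1) + 69895/(-201777) = 279152/(25 + 1 + 2) + 69895*(-1/201777) = 279152/28 - 69895/201777 = 279152*(1/28) - 69895/201777 = 69788/7 - 69895/201777 = 14081124011/1412439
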